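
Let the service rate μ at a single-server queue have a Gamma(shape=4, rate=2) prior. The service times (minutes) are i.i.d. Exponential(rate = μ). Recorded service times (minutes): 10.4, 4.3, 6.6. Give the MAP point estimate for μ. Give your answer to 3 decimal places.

The Exponential(rate=μ) likelihood is ∝ μ^n e^(−μΣtᵢ). Here n = 3 and Σtᵢ = 10.4 + 4.3 + 6.6 = 21.3.
Posterior ∝ μ^3e^(−2μ) · μ^3e^(−21.3μ) = μ^6e^(−23.3μ), i.e. Gamma(7, 23.3).
Mode = (a−1)/b = 6/23.3 ≈ 0.258.

μ̂_MAP = 0.258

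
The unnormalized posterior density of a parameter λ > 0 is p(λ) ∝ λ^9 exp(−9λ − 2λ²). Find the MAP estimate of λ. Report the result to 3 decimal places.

λ̂_MAP = 0.750

ℓ'(λ) = 9/λ − 9 − 4λ. Setting this to zero and multiplying by λ: 4λ² + 9λ − 9 = 0.
λ = (−9 + √(9² + 4·4·9)) / (2·4) = (−9 + √225) / 8 = (−9 + 15)/8 = 3/4.
ℓ''(λ) = −9/λ² − 4 < 0, confirming a maximum.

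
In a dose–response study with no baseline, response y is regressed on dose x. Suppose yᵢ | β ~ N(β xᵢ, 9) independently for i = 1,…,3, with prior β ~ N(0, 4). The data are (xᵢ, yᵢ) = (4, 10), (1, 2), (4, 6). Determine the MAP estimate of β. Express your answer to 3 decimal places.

log p(β | y) = −Σ(yᵢ − βxᵢ)²/(2·9) − β²/(2·4) + const.
Setting the derivative to zero: Σxᵢ(yᵢ − βxᵢ)/9 − β/4 = 0, so β = Σxᵢyᵢ / (Σxᵢ² + σ²/τ²).
Σxᵢyᵢ = 4·10 + 1·2 + 4·6 = 66; Σxᵢ² = 33; σ²/τ² = 2.25.
β̂_MAP = 66 / (33 + 2.25) = 66/35.25 ≈ 1.872.

β̂_MAP = 1.872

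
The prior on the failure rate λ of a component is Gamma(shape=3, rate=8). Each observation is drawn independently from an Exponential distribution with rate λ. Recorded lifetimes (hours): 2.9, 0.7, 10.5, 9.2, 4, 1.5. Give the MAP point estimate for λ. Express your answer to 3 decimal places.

The Exponential(rate=λ) likelihood is ∝ λ^n e^(−λΣtᵢ). Here n = 6 and Σtᵢ = 2.9 + 0.7 + 10.5 + 9.2 + 4 + 1.5 = 28.8.
Posterior ∝ λ^2e^(−8λ) · λ^6e^(−28.8λ) = λ^8e^(−36.8λ), i.e. Gamma(9, 36.8).
Mode = (a−1)/b = 8/36.8 ≈ 0.217.

λ̂_MAP = 0.217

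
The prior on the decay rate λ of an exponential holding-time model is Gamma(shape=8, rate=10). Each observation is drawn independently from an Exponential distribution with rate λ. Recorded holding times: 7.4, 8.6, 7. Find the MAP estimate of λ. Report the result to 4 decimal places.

λ̂_MAP = 0.3030

The Exponential(rate=λ) likelihood is ∝ λ^n e^(−λΣtᵢ). Here n = 3 and Σtᵢ = 7.4 + 8.6 + 7 = 23.
Posterior ∝ λ^7e^(−10λ) · λ^3e^(−23λ) = λ^10e^(−33λ), i.e. Gamma(11, 33).
Mode = (a−1)/b = 10/33 ≈ 0.3030.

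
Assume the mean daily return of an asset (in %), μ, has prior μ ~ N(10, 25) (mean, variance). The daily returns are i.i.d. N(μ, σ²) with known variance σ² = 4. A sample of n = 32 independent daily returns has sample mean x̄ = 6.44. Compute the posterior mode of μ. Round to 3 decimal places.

n = 32, x̄ = 6.44.
For a Normal prior and Normal likelihood with known variance, the posterior is Normal; its mode equals its mean, the precision-weighted average.
Prior precision 1/σ₀² = 1/25 = 0.04; data precision n/σ² = 32/4 = 8.
μ̂ = (0.04·10 + 8·6.44) / (0.04 + 8) = 51.92/8.04 = 1298/201 ≈ 6.458.

μ̂_MAP = 6.458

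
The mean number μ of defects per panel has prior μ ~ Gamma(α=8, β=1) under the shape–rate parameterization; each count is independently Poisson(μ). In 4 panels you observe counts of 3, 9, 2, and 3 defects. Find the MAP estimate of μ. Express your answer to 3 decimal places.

μ̂_MAP = 4.800

Σxᵢ = 3+9+2+3 = 17, with n = 4.
Posterior ∝ μ^7e^(−1μ) · μ^17e^(−4μ) = μ^24e^(−5μ), i.e. Gamma(shape=25, rate=5).
The mode of a Gamma(a, b) with a ≥ 1 (shape–rate) is (a−1)/b = 24/5 ≈ 4.800.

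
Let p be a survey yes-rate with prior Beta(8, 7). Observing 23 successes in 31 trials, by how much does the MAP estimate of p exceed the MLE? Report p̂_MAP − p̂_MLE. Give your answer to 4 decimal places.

MAP − MLE = -0.0601

Posterior is Beta(31, 15); MAP = (31−1)/(46−2) = 30/44 ≈ 0.68182.
MLE ignores the prior: p̂_MLE = k/n = 23/31 ≈ 0.74194.
Difference = 30/44 − 23/31 = -41/682 ≈ -0.0601.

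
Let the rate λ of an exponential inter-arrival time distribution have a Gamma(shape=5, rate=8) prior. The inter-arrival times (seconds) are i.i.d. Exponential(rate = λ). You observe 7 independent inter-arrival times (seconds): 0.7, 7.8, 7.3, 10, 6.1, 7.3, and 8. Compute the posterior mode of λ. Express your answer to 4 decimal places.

λ̂_MAP = 0.1993

The Exponential(rate=λ) likelihood is ∝ λ^n e^(−λΣtᵢ). Here n = 7 and Σtᵢ = 0.7 + 7.8 + 7.3 + 10 + 6.1 + 7.3 + 8 = 47.2.
Posterior ∝ λ^4e^(−8λ) · λ^7e^(−47.2λ) = λ^11e^(−55.2λ), i.e. Gamma(12, 55.2).
Mode = (a−1)/b = 11/55.2 ≈ 0.1993.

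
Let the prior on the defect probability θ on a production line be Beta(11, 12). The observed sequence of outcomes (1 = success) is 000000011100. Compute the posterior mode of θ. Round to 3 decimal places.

θ̂_MAP = 0.394

Prior: Beta(11, 12).
Data: 3 successes in 12 trials (from the sequence). The binomial likelihood contributes θ^3(1−θ)^9, so the posterior is Beta(11+3, 12+9) = Beta(14, 21).
For Beta(a, b) with a, b > 1 the mode is (a−1)/(a+b−2) = 13/33 ≈ 0.394.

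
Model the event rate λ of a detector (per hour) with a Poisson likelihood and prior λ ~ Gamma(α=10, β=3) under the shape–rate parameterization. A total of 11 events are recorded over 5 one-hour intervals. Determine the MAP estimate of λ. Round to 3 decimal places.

λ̂_MAP = 2.500

Σxᵢ = 11, n = 5.
Posterior ∝ λ^9e^(−3λ) · λ^11e^(−5λ) = λ^20e^(−8λ), i.e. Gamma(shape=21, rate=8).
The mode of a Gamma(a, b) with a ≥ 1 (shape–rate) is (a−1)/b = 20/8 ≈ 2.500.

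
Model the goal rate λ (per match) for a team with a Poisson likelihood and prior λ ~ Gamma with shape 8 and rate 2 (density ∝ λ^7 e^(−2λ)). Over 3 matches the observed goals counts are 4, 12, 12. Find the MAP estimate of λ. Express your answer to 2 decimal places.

Σxᵢ = 4+12+12 = 28, with n = 3.
Posterior ∝ λ^7e^(−2λ) · λ^28e^(−3λ) = λ^35e^(−5λ), i.e. Gamma(shape=36, rate=5).
The mode of a Gamma(a, b) with a ≥ 1 (shape–rate) is (a−1)/b = 35/5 ≈ 7.00.

λ̂_MAP = 7.00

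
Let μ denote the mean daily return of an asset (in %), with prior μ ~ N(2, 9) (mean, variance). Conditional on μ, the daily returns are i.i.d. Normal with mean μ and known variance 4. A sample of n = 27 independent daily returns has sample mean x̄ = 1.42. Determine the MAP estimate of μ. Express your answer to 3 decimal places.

n = 27, x̄ = 1.42.
For a Normal prior and Normal likelihood with known variance, the posterior is Normal; its mode equals its mean, the precision-weighted average.
Prior precision 1/σ₀² = 1/9; data precision n/σ² = 27/4 = 6.75.
μ̂ = ((1/9)·2 + 6.75·1.42) / (1/9 + 6.75) = (17653/1800)/(247/36) = 17653/12350 ≈ 1.429.

μ̂_MAP = 1.429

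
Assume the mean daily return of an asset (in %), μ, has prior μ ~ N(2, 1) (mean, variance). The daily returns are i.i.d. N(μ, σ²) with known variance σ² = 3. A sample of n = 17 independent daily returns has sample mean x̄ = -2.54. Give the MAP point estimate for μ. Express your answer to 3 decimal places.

n = 17, x̄ = -2.54.
For a Normal prior and Normal likelihood with known variance, the posterior is Normal; its mode equals its mean, the precision-weighted average.
Prior precision 1/σ₀² = 1/1 = 1; data precision n/σ² = 17/3.
μ̂ = (1·2 + (17/3)·(-2.54)) / (1 + 17/3) = (-1859/150)/(20/3) = -1.859.

μ̂_MAP = -1.859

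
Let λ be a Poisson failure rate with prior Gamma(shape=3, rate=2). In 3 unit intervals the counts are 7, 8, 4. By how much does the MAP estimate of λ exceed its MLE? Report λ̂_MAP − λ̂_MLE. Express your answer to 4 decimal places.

MAP − MLE = -2.1333

Σxᵢ = 19. Posterior is Gamma(22, 5); MAP = (22−1)/5 = 21/5 ≈ 4.20000.
MLE = x̄ = 19/3 ≈ 6.33333.
Difference = 21/5 − 19/3 = -32/15 ≈ -2.1333.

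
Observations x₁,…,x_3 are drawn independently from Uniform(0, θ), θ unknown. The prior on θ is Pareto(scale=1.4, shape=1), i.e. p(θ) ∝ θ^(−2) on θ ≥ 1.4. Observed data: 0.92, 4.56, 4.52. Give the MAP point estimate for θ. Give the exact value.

The Uniform(0, θ) likelihood is θ^(−n) for θ ≥ max(xᵢ), zero otherwise. Here max(xᵢ) = 4.56.
Posterior ∝ θ^(−2) · θ^(−3) = θ^(−5) on θ ≥ max(1.4, 4.56) = 4.56.
This density is strictly decreasing in θ, so the posterior mode lies at the lower boundary of the support.

θ̂_MAP = 4.56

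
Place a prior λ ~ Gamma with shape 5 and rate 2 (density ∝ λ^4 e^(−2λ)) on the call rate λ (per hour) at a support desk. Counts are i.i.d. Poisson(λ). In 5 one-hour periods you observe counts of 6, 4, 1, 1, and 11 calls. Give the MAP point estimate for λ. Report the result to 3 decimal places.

λ̂_MAP = 3.857

Σxᵢ = 6+4+1+1+11 = 23, with n = 5.
Posterior ∝ λ^4e^(−2λ) · λ^23e^(−5λ) = λ^27e^(−7λ), i.e. Gamma(shape=28, rate=7).
The mode of a Gamma(a, b) with a ≥ 1 (shape–rate) is (a−1)/b = 27/7 ≈ 3.857.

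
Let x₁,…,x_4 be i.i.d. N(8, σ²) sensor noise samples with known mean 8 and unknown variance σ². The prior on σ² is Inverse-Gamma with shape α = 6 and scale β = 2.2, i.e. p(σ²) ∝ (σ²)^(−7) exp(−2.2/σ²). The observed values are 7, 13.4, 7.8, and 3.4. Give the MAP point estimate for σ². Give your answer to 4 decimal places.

Sum of squared deviations about the known mean: SS = (7−8)² + (13.4−8)² + (7.8−8)² + (3.4−8)² = 51.36.
The Normal likelihood contributes (σ²)^(−n/2) exp(−SS/(2σ²)), so the posterior is Inverse-Gamma(α + n/2, β + SS/2) = Inverse-Gamma(8, 27.88).
The mode of Inverse-Gamma(a, b) is b/(a+1) = 27.88/9 ≈ 3.0978.

σ̂²_MAP = 3.0978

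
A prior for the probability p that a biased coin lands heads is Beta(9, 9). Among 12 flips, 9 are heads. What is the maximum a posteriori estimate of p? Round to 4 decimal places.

Prior: Beta(9, 9).
Data: 9 successes in 12 trials. The binomial likelihood contributes p^9(1−p)^3, so the posterior is Beta(9+9, 9+3) = Beta(18, 12).
For Beta(a, b) with a, b > 1 the mode is (a−1)/(a+b−2) = 17/28 ≈ 0.6071.

p̂_MAP = 0.6071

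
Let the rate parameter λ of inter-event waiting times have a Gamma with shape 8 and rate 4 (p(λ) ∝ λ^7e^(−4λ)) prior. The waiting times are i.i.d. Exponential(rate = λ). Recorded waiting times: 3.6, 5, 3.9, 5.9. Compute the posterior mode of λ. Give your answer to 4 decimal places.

λ̂_MAP = 0.4911

The Exponential(rate=λ) likelihood is ∝ λ^n e^(−λΣtᵢ). Here n = 4 and Σtᵢ = 3.6 + 5 + 3.9 + 5.9 = 18.4.
Posterior ∝ λ^7e^(−4λ) · λ^4e^(−18.4λ) = λ^11e^(−22.4λ), i.e. Gamma(12, 22.4).
Mode = (a−1)/b = 11/22.4 ≈ 0.4911.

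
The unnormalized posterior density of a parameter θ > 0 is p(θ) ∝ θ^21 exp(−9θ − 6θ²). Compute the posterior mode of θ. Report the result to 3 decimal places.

θ̂_MAP = 1.000

ℓ'(θ) = 21/θ − 9 − 12θ. Setting this to zero and multiplying by θ: 12θ² + 9θ − 21 = 0.
θ = (−9 + √(9² + 4·12·21)) / (2·12) = (−9 + √1089) / 24 = (−9 + 33)/24 = 1.
ℓ''(θ) = −21/θ² − 12 < 0, confirming a maximum.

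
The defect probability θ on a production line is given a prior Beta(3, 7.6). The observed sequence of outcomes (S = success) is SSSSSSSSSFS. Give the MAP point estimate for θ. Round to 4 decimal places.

θ̂_MAP = 0.6122

Prior: Beta(3, 7.6).
Data: 10 successes in 11 trials (from the sequence). The binomial likelihood contributes θ^10(1−θ)^1, so the posterior is Beta(3+10, 7.6+1) = Beta(13, 8.6).
For Beta(a, b) with a, b > 1 the mode is (a−1)/(a+b−2) = 12/19.6 ≈ 0.6122.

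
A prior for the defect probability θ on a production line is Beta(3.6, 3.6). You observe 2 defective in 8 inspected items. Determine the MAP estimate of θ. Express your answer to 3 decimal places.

Prior: Beta(3.6, 3.6).
Data: 2 successes in 8 trials. The binomial likelihood contributes θ^2(1−θ)^6, so the posterior is Beta(3.6+2, 3.6+6) = Beta(5.6, 9.6).
For Beta(a, b) with a, b > 1 the mode is (a−1)/(a+b−2) = 4.6/13.2 ≈ 0.348.

θ̂_MAP = 0.348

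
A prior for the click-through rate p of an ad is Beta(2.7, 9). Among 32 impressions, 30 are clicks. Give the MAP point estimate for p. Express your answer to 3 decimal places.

p̂_MAP = 0.760

Prior: Beta(2.7, 9).
Data: 30 successes in 32 trials. The binomial likelihood contributes p^30(1−p)^2, so the posterior is Beta(2.7+30, 9+2) = Beta(32.7, 11).
For Beta(a, b) with a, b > 1 the mode is (a−1)/(a+b−2) = 31.7/41.7 ≈ 0.760.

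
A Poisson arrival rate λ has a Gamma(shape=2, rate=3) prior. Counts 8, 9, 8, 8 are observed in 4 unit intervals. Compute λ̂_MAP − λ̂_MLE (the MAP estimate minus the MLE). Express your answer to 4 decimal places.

Σxᵢ = 33. Posterior is Gamma(35, 7); MAP = (35−1)/7 = 34/7 ≈ 4.85714.
MLE = x̄ = 33/4 ≈ 8.25000.
Difference = 34/7 − 33/4 = -95/28 ≈ -3.3929.

MAP − MLE = -3.3929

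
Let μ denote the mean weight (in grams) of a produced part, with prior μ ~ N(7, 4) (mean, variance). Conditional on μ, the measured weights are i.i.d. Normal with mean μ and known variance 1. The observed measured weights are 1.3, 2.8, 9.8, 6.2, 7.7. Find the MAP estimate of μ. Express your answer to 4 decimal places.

μ̂_MAP = 5.6286

n = 5; x̄ = (1.3 + 2.8 + 9.8 + 6.2 + 7.7)/5 = 27.8/5 = 5.56.
For a Normal prior and Normal likelihood with known variance, the posterior is Normal; its mode equals its mean, the precision-weighted average.
Prior precision 1/σ₀² = 1/4 = 0.25; data precision n/σ² = 5/1 = 5.
μ̂ = (0.25·7 + 5·5.56) / (0.25 + 5) = 29.55/5.25 = 197/35 ≈ 5.6286.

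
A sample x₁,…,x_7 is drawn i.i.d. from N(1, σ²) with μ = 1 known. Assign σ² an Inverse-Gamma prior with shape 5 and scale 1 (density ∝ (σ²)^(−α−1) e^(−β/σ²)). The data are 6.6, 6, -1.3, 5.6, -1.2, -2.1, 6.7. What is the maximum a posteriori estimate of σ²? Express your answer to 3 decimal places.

Sum of squared deviations about the known mean: SS = (6.6−1)² + (6−1)² + (-1.3−1)² + (5.6−1)² + (-1.2−1)² + (-2.1−1)² + (6.7−1)² = 129.75.
The Normal likelihood contributes (σ²)^(−n/2) exp(−SS/(2σ²)), so the posterior is Inverse-Gamma(α + n/2, β + SS/2) = Inverse-Gamma(8.5, 65.875).
The mode of Inverse-Gamma(a, b) is b/(a+1) = 65.875/9.5 ≈ 6.934.

σ̂²_MAP = 6.934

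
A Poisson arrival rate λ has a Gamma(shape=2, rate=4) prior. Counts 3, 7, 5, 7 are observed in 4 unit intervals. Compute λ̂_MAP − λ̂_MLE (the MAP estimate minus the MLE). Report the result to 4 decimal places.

Σxᵢ = 22. Posterior is Gamma(24, 8); MAP = (24−1)/8 = 23/8 ≈ 2.87500.
MLE = x̄ = 22/4 ≈ 5.50000.
Difference = 23/8 − 22/4 = -21/8 ≈ -2.6250.

MAP − MLE = -2.6250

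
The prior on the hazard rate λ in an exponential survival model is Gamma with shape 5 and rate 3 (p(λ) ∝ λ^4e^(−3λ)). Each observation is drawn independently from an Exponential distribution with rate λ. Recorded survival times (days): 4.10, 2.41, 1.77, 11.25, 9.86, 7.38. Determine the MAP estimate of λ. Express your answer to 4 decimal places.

The Exponential(rate=λ) likelihood is ∝ λ^n e^(−λΣtᵢ). Here n = 6 and Σtᵢ = 4.10 + 2.41 + 1.77 + 11.25 + 9.86 + 7.38 = 36.77.
Posterior ∝ λ^4e^(−3λ) · λ^6e^(−36.77λ) = λ^10e^(−39.77λ), i.e. Gamma(11, 39.77).
Mode = (a−1)/b = 10/39.77 ≈ 0.2514.

λ̂_MAP = 0.2514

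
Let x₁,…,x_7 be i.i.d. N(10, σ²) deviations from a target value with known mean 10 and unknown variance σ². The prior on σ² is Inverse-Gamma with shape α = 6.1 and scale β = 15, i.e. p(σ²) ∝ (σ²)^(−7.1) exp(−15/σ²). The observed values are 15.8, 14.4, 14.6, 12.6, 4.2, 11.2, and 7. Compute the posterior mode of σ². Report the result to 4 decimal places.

σ̂²_MAP = 7.3113

Sum of squared deviations about the known mean: SS = (15.8−10)² + (14.4−10)² + (14.6−10)² + (12.6−10)² + (4.2−10)² + (11.2−10)² + (7−10)² = 125.
The Normal likelihood contributes (σ²)^(−n/2) exp(−SS/(2σ²)), so the posterior is Inverse-Gamma(α + n/2, β + SS/2) = Inverse-Gamma(9.6, 77.5).
The mode of Inverse-Gamma(a, b) is b/(a+1) = 77.5/10.6 ≈ 7.3113.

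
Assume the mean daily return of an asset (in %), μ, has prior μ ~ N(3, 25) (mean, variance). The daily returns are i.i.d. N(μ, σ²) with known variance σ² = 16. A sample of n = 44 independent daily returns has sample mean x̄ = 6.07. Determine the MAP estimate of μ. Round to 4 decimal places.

μ̂_MAP = 6.0260

n = 44, x̄ = 6.07.
For a Normal prior and Normal likelihood with known variance, the posterior is Normal; its mode equals its mean, the precision-weighted average.
Prior precision 1/σ₀² = 1/25 = 0.04; data precision n/σ² = 44/16 = 2.75.
μ̂ = (0.04·3 + 2.75·6.07) / (0.04 + 2.75) = 16.8125/2.79 = 6725/1116 ≈ 6.0260.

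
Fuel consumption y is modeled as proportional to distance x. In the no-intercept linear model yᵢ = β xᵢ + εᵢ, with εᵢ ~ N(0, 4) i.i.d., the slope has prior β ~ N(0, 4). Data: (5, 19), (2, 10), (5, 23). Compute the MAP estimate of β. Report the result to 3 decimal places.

log p(β | y) = −Σ(yᵢ − βxᵢ)²/(2·4) − β²/(2·4) + const.
Setting the derivative to zero: Σxᵢ(yᵢ − βxᵢ)/4 − β/4 = 0, so β = Σxᵢyᵢ / (Σxᵢ² + σ²/τ²).
Σxᵢyᵢ = 5·19 + 2·10 + 5·23 = 230; Σxᵢ² = 54; σ²/τ² = 1.
β̂_MAP = 230 / (54 + 1) = 230/55 ≈ 4.182.

β̂_MAP = 4.182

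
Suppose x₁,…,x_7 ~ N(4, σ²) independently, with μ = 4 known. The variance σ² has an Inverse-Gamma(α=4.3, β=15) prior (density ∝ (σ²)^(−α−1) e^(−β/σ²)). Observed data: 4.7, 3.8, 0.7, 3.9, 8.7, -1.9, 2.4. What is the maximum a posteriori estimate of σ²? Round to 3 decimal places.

Sum of squared deviations about the known mean: SS = (4.7−4)² + (3.8−4)² + (0.7−4)² + (3.9−4)² + (8.7−4)² + (-1.9−4)² + (2.4−4)² = 70.89.
The Normal likelihood contributes (σ²)^(−n/2) exp(−SS/(2σ²)), so the posterior is Inverse-Gamma(α + n/2, β + SS/2) = Inverse-Gamma(7.8, 50.445).
The mode of Inverse-Gamma(a, b) is b/(a+1) = 50.445/8.8 ≈ 5.732.

σ̂²_MAP = 5.732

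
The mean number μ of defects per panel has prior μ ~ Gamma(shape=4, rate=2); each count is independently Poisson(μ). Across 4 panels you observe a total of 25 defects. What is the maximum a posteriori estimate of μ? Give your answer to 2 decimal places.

Σxᵢ = 25, n = 4.
Posterior ∝ μ^3e^(−2μ) · μ^25e^(−4μ) = μ^28e^(−6μ), i.e. Gamma(shape=29, rate=6).
The mode of a Gamma(a, b) with a ≥ 1 (shape–rate) is (a−1)/b = 28/6 ≈ 4.67.

μ̂_MAP = 4.67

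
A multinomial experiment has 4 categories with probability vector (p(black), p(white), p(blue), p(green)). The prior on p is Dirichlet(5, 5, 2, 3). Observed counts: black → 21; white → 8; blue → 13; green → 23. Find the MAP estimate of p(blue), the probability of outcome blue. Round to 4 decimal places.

MAP estimate of p(blue) = 0.1842

The posterior is Dirichlet(αᵢ + nᵢ) = Dirichlet(26, 13, 15, 26).
For a Dirichlet(a₁,…,a_K) with all aᵢ > 1, the mode has j-th component (aⱼ − 1)/(Σaᵢ − K).
Here Σaᵢ = 80 and K = 4, so p(blue) = (15 − 1)/(80 − 4) = 14/76 ≈ 0.1842.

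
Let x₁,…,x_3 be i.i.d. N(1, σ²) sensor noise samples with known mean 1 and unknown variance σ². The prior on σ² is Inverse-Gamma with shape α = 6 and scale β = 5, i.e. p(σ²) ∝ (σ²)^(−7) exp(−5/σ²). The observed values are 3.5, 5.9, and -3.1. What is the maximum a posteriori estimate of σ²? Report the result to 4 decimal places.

Sum of squared deviations about the known mean: SS = (3.5−1)² + (5.9−1)² + (-3.1−1)² = 47.07.
The Normal likelihood contributes (σ²)^(−n/2) exp(−SS/(2σ²)), so the posterior is Inverse-Gamma(α + n/2, β + SS/2) = Inverse-Gamma(7.5, 28.535).
The mode of Inverse-Gamma(a, b) is b/(a+1) = 28.535/8.5 ≈ 3.3571.

σ̂²_MAP = 3.3571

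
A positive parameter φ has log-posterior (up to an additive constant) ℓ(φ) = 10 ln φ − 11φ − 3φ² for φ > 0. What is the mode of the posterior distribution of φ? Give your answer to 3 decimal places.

φ̂_MAP = 0.667

ℓ'(φ) = 10/φ − 11 − 6φ. Setting this to zero and multiplying by φ: 6φ² + 11φ − 10 = 0.
φ = (−11 + √(11² + 4·6·10)) / (2·6) = (−11 + √361) / 12 = (−11 + 19)/12 = 2/3.
ℓ''(φ) = −10/φ² − 6 < 0, confirming a maximum.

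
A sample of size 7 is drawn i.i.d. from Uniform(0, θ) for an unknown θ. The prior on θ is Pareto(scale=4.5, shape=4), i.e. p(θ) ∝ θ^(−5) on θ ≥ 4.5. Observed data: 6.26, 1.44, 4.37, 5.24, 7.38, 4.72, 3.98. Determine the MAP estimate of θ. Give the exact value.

The Uniform(0, θ) likelihood is θ^(−n) for θ ≥ max(xᵢ), zero otherwise. Here max(xᵢ) = 7.38.
Posterior ∝ θ^(−5) · θ^(−7) = θ^(−12) on θ ≥ max(4.5, 7.38) = 7.38.
This density is strictly decreasing in θ, so the posterior mode lies at the lower boundary of the support.

θ̂_MAP = 7.38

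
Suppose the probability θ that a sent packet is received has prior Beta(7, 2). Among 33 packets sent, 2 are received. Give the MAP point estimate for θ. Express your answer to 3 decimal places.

Prior: Beta(7, 2).
Data: 2 successes in 33 trials. The binomial likelihood contributes θ^2(1−θ)^31, so the posterior is Beta(7+2, 2+31) = Beta(9, 33).
For Beta(a, b) with a, b > 1 the mode is (a−1)/(a+b−2) = 8/40 ≈ 0.200.

θ̂_MAP = 0.200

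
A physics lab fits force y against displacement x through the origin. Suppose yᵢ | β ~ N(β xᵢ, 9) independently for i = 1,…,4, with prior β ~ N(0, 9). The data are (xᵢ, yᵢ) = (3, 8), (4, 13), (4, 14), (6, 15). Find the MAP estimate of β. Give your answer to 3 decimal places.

log p(β | y) = −Σ(yᵢ − βxᵢ)²/(2·9) − β²/(2·9) + const.
Setting the derivative to zero: Σxᵢ(yᵢ − βxᵢ)/9 − β/9 = 0, so β = Σxᵢyᵢ / (Σxᵢ² + σ²/τ²).
Σxᵢyᵢ = 3·8 + 4·13 + 4·14 + 6·15 = 222; Σxᵢ² = 77; σ²/τ² = 1.
β̂_MAP = 222 / (77 + 1) = 222/78 ≈ 2.846.

β̂_MAP = 2.846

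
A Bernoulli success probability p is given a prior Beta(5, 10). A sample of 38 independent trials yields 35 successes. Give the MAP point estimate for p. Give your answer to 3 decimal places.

Prior: Beta(5, 10).
Data: 35 successes in 38 trials. The binomial likelihood contributes p^35(1−p)^3, so the posterior is Beta(5+35, 10+3) = Beta(40, 13).
For Beta(a, b) with a, b > 1 the mode is (a−1)/(a+b−2) = 39/51 ≈ 0.765.

p̂_MAP = 0.765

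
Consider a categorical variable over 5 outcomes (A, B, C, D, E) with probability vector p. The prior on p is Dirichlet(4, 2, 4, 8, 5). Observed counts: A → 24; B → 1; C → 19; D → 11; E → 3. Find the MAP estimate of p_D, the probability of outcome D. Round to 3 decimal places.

MAP estimate of p_D = 0.237

The posterior is Dirichlet(αᵢ + nᵢ) = Dirichlet(28, 3, 23, 19, 8).
For a Dirichlet(a₁,…,a_K) with all aᵢ > 1, the mode has j-th component (aⱼ − 1)/(Σaᵢ − K).
Here Σaᵢ = 81 and K = 5, so p_D = (19 − 1)/(81 − 5) = 18/76 ≈ 0.237.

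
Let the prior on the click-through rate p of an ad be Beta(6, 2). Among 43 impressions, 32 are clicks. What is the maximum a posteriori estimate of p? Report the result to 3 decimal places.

p̂_MAP = 0.755

Prior: Beta(6, 2).
Data: 32 successes in 43 trials. The binomial likelihood contributes p^32(1−p)^11, so the posterior is Beta(6+32, 2+11) = Beta(38, 13).
For Beta(a, b) with a, b > 1 the mode is (a−1)/(a+b−2) = 37/49 ≈ 0.755.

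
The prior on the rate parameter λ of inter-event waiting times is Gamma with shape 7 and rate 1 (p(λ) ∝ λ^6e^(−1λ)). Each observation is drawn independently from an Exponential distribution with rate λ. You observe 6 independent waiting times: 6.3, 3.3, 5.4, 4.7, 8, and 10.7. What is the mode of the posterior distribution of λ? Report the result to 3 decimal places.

The Exponential(rate=λ) likelihood is ∝ λ^n e^(−λΣtᵢ). Here n = 6 and Σtᵢ = 6.3 + 3.3 + 5.4 + 4.7 + 8 + 10.7 = 38.4.
Posterior ∝ λ^6e^(−1λ) · λ^6e^(−38.4λ) = λ^12e^(−39.4λ), i.e. Gamma(13, 39.4).
Mode = (a−1)/b = 12/39.4 ≈ 0.305.

λ̂_MAP = 0.305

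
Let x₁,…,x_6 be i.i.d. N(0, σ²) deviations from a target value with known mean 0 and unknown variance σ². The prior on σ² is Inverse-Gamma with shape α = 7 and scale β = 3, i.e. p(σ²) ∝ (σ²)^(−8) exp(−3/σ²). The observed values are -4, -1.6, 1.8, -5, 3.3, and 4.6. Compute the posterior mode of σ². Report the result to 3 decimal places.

Sum of squared deviations about the known mean: SS = (-4−0)² + (-1.6−0)² + (1.8−0)² + (-5−0)² + (3.3−0)² + (4.6−0)² = 78.85.
The Normal likelihood contributes (σ²)^(−n/2) exp(−SS/(2σ²)), so the posterior is Inverse-Gamma(α + n/2, β + SS/2) = Inverse-Gamma(10, 42.425).
The mode of Inverse-Gamma(a, b) is b/(a+1) = 42.425/11 ≈ 3.857.

σ̂²_MAP = 3.857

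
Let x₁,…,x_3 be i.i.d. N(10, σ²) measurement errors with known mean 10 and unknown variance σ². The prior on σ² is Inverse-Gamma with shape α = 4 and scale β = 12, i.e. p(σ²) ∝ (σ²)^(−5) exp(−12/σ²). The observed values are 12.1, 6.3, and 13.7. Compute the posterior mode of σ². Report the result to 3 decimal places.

σ̂²_MAP = 4.292

Sum of squared deviations about the known mean: SS = (12.1−10)² + (6.3−10)² + (13.7−10)² = 31.79.
The Normal likelihood contributes (σ²)^(−n/2) exp(−SS/(2σ²)), so the posterior is Inverse-Gamma(α + n/2, β + SS/2) = Inverse-Gamma(5.5, 27.895).
The mode of Inverse-Gamma(a, b) is b/(a+1) = 27.895/6.5 ≈ 4.292.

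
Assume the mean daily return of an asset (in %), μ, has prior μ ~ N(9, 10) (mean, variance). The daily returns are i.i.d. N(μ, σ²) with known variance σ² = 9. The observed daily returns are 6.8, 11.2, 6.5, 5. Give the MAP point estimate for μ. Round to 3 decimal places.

μ̂_MAP = 7.673

n = 4; x̄ = (6.8 + 11.2 + 6.5 + 5)/4 = 29.5/4 = 7.375.
For a Normal prior and Normal likelihood with known variance, the posterior is Normal; its mode equals its mean, the precision-weighted average.
Prior precision 1/σ₀² = 1/10 = 0.1; data precision n/σ² = 4/9.
μ̂ = (0.1·9 + (4/9)·7.375) / (0.1 + 4/9) = (188/45)/(49/90) = 376/49 ≈ 7.673.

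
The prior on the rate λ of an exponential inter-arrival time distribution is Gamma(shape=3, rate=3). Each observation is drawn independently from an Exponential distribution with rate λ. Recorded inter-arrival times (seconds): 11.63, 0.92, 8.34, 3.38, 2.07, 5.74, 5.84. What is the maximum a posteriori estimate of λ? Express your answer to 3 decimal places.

The Exponential(rate=λ) likelihood is ∝ λ^n e^(−λΣtᵢ). Here n = 7 and Σtᵢ = 11.63 + 0.92 + 8.34 + 3.38 + 2.07 + 5.74 + 5.84 = 37.92.
Posterior ∝ λ^2e^(−3λ) · λ^7e^(−37.92λ) = λ^9e^(−40.92λ), i.e. Gamma(10, 40.92).
Mode = (a−1)/b = 9/40.92 ≈ 0.220.

λ̂_MAP = 0.220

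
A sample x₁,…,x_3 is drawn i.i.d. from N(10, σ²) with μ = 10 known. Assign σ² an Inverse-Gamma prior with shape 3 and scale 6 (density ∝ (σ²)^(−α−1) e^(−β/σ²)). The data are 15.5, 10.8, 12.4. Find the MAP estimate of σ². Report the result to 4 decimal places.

Sum of squared deviations about the known mean: SS = (15.5−10)² + (10.8−10)² + (12.4−10)² = 36.65.
The Normal likelihood contributes (σ²)^(−n/2) exp(−SS/(2σ²)), so the posterior is Inverse-Gamma(α + n/2, β + SS/2) = Inverse-Gamma(4.5, 24.325).
The mode of Inverse-Gamma(a, b) is b/(a+1) = 24.325/5.5 ≈ 4.4227.

σ̂²_MAP = 4.4227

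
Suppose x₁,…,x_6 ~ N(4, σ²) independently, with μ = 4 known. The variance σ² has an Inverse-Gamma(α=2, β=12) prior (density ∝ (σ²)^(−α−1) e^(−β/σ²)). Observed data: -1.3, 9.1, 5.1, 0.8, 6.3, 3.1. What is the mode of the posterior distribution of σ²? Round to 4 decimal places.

Sum of squared deviations about the known mean: SS = (-1.3−4)² + (9.1−4)² + (5.1−4)² + (0.8−4)² + (6.3−4)² + (3.1−4)² = 71.65.
The Normal likelihood contributes (σ²)^(−n/2) exp(−SS/(2σ²)), so the posterior is Inverse-Gamma(α + n/2, β + SS/2) = Inverse-Gamma(5, 47.825).
The mode of Inverse-Gamma(a, b) is b/(a+1) = 47.825/6 ≈ 7.9708.

σ̂²_MAP = 7.9708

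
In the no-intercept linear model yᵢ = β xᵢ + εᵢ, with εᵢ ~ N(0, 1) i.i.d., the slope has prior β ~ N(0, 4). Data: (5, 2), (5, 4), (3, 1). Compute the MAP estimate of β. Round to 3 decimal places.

β̂_MAP = 0.557

log p(β | y) = −Σ(yᵢ − βxᵢ)²/(2·1) − β²/(2·4) + const.
Setting the derivative to zero: Σxᵢ(yᵢ − βxᵢ)/1 − β/4 = 0, so β = Σxᵢyᵢ / (Σxᵢ² + σ²/τ²).
Σxᵢyᵢ = 5·2 + 5·4 + 3·1 = 33; Σxᵢ² = 59; σ²/τ² = 0.25.
β̂_MAP = 33 / (59 + 0.25) = 33/59.25 ≈ 0.557.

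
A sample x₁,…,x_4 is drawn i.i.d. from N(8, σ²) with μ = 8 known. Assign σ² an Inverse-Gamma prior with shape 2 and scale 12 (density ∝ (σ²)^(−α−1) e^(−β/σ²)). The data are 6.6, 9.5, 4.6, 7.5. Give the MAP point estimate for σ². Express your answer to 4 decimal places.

Sum of squared deviations about the known mean: SS = (6.6−8)² + (9.5−8)² + (4.6−8)² + (7.5−8)² = 16.02.
The Normal likelihood contributes (σ²)^(−n/2) exp(−SS/(2σ²)), so the posterior is Inverse-Gamma(α + n/2, β + SS/2) = Inverse-Gamma(4, 20.01).
The mode of Inverse-Gamma(a, b) is b/(a+1) = 20.01/5 ≈ 4.0020.

σ̂²_MAP = 4.0020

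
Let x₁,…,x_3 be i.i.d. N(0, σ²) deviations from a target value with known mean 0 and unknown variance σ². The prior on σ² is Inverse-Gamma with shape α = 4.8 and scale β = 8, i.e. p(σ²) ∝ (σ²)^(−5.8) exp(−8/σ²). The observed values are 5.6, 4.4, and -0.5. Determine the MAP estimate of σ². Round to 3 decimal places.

Sum of squared deviations about the known mean: SS = (5.6−0)² + (4.4−0)² + (-0.5−0)² = 50.97.
The Normal likelihood contributes (σ²)^(−n/2) exp(−SS/(2σ²)), so the posterior is Inverse-Gamma(α + n/2, β + SS/2) = Inverse-Gamma(6.3, 33.485).
The mode of Inverse-Gamma(a, b) is b/(a+1) = 33.485/7.3 ≈ 4.587.

σ̂²_MAP = 4.587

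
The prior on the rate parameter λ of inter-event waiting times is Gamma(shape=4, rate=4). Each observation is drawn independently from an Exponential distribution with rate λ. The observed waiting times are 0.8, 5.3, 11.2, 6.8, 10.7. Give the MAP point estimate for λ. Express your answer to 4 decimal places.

λ̂_MAP = 0.2062

The Exponential(rate=λ) likelihood is ∝ λ^n e^(−λΣtᵢ). Here n = 5 and Σtᵢ = 0.8 + 5.3 + 11.2 + 6.8 + 10.7 = 34.8.
Posterior ∝ λ^3e^(−4λ) · λ^5e^(−34.8λ) = λ^8e^(−38.8λ), i.e. Gamma(9, 38.8).
Mode = (a−1)/b = 8/38.8 ≈ 0.2062.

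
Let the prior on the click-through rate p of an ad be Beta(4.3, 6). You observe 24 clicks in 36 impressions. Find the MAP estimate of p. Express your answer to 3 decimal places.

Prior: Beta(4.3, 6).
Data: 24 successes in 36 trials. The binomial likelihood contributes p^24(1−p)^12, so the posterior is Beta(4.3+24, 6+12) = Beta(28.3, 18).
For Beta(a, b) with a, b > 1 the mode is (a−1)/(a+b−2) = 27.3/44.3 ≈ 0.616.

p̂_MAP = 0.616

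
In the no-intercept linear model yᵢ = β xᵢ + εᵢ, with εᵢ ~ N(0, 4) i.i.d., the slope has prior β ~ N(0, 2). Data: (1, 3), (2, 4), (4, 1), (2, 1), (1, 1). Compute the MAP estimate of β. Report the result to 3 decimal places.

log p(β | y) = −Σ(yᵢ − βxᵢ)²/(2·4) − β²/(2·2) + const.
Setting the derivative to zero: Σxᵢ(yᵢ − βxᵢ)/4 − β/2 = 0, so β = Σxᵢyᵢ / (Σxᵢ² + σ²/τ²).
Σxᵢyᵢ = 1·3 + 2·4 + 4·1 + 2·1 + 1·1 = 18; Σxᵢ² = 26; σ²/τ² = 2.
β̂_MAP = 18 / (26 + 2) = 18/28 ≈ 0.643.

β̂_MAP = 0.643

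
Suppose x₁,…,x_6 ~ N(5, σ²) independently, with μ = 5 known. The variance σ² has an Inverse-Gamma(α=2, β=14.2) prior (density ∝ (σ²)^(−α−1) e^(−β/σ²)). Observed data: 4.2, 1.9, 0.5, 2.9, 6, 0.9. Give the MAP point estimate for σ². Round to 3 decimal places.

Sum of squared deviations about the known mean: SS = (4.2−5)² + (1.9−5)² + (0.5−5)² + (2.9−5)² + (6−5)² + (0.9−5)² = 52.72.
The Normal likelihood contributes (σ²)^(−n/2) exp(−SS/(2σ²)), so the posterior is Inverse-Gamma(α + n/2, β + SS/2) = Inverse-Gamma(5, 40.56).
The mode of Inverse-Gamma(a, b) is b/(a+1) = 40.56/6 ≈ 6.760.

σ̂²_MAP = 6.760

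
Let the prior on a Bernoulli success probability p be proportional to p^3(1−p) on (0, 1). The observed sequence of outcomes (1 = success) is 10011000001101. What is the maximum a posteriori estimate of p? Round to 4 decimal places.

The prior density ∝ p^3(1−p)^1 is the kernel of Beta(4, 2).
Data: 6 successes in 14 trials (from the sequence). The binomial likelihood contributes p^6(1−p)^8, so the posterior is Beta(4+6, 2+8) = Beta(10, 10).
For Beta(a, b) with a, b > 1 the mode is (a−1)/(a+b−2) = 9/18 ≈ 0.5000.

p̂_MAP = 0.5000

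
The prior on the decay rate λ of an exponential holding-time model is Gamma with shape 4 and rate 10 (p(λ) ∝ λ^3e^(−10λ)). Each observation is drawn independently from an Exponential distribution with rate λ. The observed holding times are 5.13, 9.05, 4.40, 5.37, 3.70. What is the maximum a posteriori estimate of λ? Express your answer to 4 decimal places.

λ̂_MAP = 0.2125

The Exponential(rate=λ) likelihood is ∝ λ^n e^(−λΣtᵢ). Here n = 5 and Σtᵢ = 5.13 + 9.05 + 4.40 + 5.37 + 3.70 = 27.65.
Posterior ∝ λ^3e^(−10λ) · λ^5e^(−27.65λ) = λ^8e^(−37.65λ), i.e. Gamma(9, 37.65).
Mode = (a−1)/b = 8/37.65 ≈ 0.2125.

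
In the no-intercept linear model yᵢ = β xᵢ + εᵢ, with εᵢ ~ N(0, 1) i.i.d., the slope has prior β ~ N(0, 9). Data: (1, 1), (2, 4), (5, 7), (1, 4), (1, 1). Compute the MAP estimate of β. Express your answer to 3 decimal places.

β̂_MAP = 1.526

log p(β | y) = −Σ(yᵢ − βxᵢ)²/(2·1) − β²/(2·9) + const.
Setting the derivative to zero: Σxᵢ(yᵢ − βxᵢ)/1 − β/9 = 0, so β = Σxᵢyᵢ / (Σxᵢ² + σ²/τ²).
Σxᵢyᵢ = 1·1 + 2·4 + 5·7 + 1·4 + 1·1 = 49; Σxᵢ² = 32; σ²/τ² = 1/9.
β̂_MAP = 49 / (32 + 1/9) = 49/(289/9) = 441/289 ≈ 1.526.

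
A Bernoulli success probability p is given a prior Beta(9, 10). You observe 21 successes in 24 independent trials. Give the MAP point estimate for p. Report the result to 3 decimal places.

Prior: Beta(9, 10).
Data: 21 successes in 24 trials. The binomial likelihood contributes p^21(1−p)^3, so the posterior is Beta(9+21, 10+3) = Beta(30, 13).
For Beta(a, b) with a, b > 1 the mode is (a−1)/(a+b−2) = 29/41 ≈ 0.707.

p̂_MAP = 0.707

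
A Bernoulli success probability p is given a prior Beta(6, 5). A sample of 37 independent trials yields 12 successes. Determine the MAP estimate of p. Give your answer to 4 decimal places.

p̂_MAP = 0.3696

Prior: Beta(6, 5).
Data: 12 successes in 37 trials. The binomial likelihood contributes p^12(1−p)^25, so the posterior is Beta(6+12, 5+25) = Beta(18, 30).
For Beta(a, b) with a, b > 1 the mode is (a−1)/(a+b−2) = 17/46 ≈ 0.3696.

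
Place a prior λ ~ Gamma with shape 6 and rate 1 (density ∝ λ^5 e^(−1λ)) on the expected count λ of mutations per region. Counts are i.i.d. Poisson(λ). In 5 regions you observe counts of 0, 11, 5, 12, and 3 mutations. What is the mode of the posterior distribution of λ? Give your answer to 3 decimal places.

Σxᵢ = 0+11+5+12+3 = 31, with n = 5.
Posterior ∝ λ^5e^(−1λ) · λ^31e^(−5λ) = λ^36e^(−6λ), i.e. Gamma(shape=37, rate=6).
The mode of a Gamma(a, b) with a ≥ 1 (shape–rate) is (a−1)/b = 36/6 ≈ 6.000.

λ̂_MAP = 6.000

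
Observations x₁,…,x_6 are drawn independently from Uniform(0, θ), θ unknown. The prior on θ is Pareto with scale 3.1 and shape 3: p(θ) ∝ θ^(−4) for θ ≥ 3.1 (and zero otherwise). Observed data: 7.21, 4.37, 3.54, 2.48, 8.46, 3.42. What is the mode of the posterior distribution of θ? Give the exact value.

The Uniform(0, θ) likelihood is θ^(−n) for θ ≥ max(xᵢ), zero otherwise. Here max(xᵢ) = 8.46.
Posterior ∝ θ^(−4) · θ^(−6) = θ^(−10) on θ ≥ max(3.1, 8.46) = 8.46.
This density is strictly decreasing in θ, so the posterior mode lies at the lower boundary of the support.

θ̂_MAP = 8.46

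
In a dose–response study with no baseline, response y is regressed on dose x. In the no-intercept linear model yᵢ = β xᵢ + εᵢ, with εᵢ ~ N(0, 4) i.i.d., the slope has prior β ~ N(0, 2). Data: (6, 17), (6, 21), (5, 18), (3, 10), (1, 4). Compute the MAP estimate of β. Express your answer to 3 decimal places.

log p(β | y) = −Σ(yᵢ − βxᵢ)²/(2·4) − β²/(2·2) + const.
Setting the derivative to zero: Σxᵢ(yᵢ − βxᵢ)/4 − β/2 = 0, so β = Σxᵢyᵢ / (Σxᵢ² + σ²/τ²).
Σxᵢyᵢ = 6·17 + 6·21 + 5·18 + 3·10 + 1·4 = 352; Σxᵢ² = 107; σ²/τ² = 2.
β̂_MAP = 352 / (107 + 2) = 352/109 ≈ 3.229.

β̂_MAP = 3.229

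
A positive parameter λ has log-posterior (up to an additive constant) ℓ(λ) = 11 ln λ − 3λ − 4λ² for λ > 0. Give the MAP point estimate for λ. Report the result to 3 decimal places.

ℓ'(λ) = 11/λ − 3 − 8λ. Setting this to zero and multiplying by λ: 8λ² + 3λ − 11 = 0.
λ = (−3 + √(3² + 4·8·11)) / (2·8) = (−3 + √361) / 16 = (−3 + 19)/16 = 1.
ℓ''(λ) = −11/λ² − 8 < 0, confirming a maximum.

λ̂_MAP = 1.000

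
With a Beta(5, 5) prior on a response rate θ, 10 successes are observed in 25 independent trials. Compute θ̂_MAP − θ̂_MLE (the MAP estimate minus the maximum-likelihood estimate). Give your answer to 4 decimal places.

MAP − MLE = 0.0242

Posterior is Beta(15, 20); MAP = (15−1)/(35−2) = 14/33 ≈ 0.42424.
MLE ignores the prior: θ̂_MLE = k/n = 10/25 ≈ 0.40000.
Difference = 14/33 − 10/25 = 4/165 ≈ 0.0242.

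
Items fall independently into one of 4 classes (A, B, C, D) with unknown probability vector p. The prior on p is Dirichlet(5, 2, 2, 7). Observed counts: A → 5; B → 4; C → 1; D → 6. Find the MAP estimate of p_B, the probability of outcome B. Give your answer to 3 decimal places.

MAP estimate of p_B = 0.179

The posterior is Dirichlet(αᵢ + nᵢ) = Dirichlet(10, 6, 3, 13).
For a Dirichlet(a₁,…,a_K) with all aᵢ > 1, the mode has j-th component (aⱼ − 1)/(Σaᵢ − K).
Here Σaᵢ = 32 and K = 4, so p_B = (6 − 1)/(32 − 4) = 5/28 ≈ 0.179.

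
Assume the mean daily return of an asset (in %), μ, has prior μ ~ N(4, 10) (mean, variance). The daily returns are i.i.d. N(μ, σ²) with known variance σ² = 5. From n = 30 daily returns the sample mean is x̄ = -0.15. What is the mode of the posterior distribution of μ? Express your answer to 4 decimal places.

n = 30, x̄ = -0.15.
For a Normal prior and Normal likelihood with known variance, the posterior is Normal; its mode equals its mean, the precision-weighted average.
Prior precision 1/σ₀² = 1/10 = 0.1; data precision n/σ² = 30/5 = 6.
μ̂ = (0.1·4 + 6·(-0.15)) / (0.1 + 6) = (-0.5)/6.1 = -5/61 ≈ -0.0820.

μ̂_MAP = -0.0820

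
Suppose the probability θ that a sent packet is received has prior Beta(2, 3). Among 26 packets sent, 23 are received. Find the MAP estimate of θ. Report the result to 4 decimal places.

Prior: Beta(2, 3).
Data: 23 successes in 26 trials. The binomial likelihood contributes θ^23(1−θ)^3, so the posterior is Beta(2+23, 3+3) = Beta(25, 6).
For Beta(a, b) with a, b > 1 the mode is (a−1)/(a+b−2) = 24/29 ≈ 0.8276.

θ̂_MAP = 0.8276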